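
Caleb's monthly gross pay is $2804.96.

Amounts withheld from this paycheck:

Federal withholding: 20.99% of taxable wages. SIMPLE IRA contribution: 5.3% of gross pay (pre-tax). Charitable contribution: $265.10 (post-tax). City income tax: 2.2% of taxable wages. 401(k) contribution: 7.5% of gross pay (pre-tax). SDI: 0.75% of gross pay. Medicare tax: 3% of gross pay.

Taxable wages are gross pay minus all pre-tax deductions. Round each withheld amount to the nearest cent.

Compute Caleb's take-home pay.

$1508.43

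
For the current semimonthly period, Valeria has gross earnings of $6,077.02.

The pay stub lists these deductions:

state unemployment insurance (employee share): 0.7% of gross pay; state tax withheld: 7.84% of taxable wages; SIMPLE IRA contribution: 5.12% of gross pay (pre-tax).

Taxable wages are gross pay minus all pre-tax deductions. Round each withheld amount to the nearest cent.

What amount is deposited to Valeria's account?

$5,271.30

SIMPLE IRA contribution: $6,077.02 × 0.0512 = $311.14
Taxable wages = $6,077.02 − $311.14 = $5,765.88
State tax withheld: $5,765.88 × 0.0784 = $452.04
State unemployment insurance (employee share): $6,077.02 × 0.007 = $42.54
Total deductions = $311.14 + $452.04 + $42.54 = $805.72
Net pay = $6,077.02 − $805.72 = $5,271.30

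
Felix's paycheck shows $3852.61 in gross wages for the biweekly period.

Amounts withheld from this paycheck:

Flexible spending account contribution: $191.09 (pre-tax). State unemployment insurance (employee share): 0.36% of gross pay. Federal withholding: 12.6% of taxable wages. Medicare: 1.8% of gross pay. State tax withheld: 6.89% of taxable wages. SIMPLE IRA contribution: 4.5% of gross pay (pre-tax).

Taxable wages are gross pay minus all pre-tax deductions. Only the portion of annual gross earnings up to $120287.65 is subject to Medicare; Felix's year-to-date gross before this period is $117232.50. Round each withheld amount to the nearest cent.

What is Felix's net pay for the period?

SIMPLE IRA contribution: $3852.61 × 0.045 = $173.37
Flexible spending account contribution: $191.09
Pre-tax total = $173.37 + $191.09 = $364.46
Taxable wages = $3852.61 − $364.46 = $3488.15
Federal withholding: $3488.15 × 0.126 = $439.51
State tax withheld: $3488.15 × 0.0689 = $240.33
Medicare: only $120287.65 − $117232.50 = $3055.15 of this check is subject → $3055.15 × 0.018 = $54.99
State unemployment insurance (employee share): $3852.61 × 0.0036 = $13.87
Total deductions = $173.37 + $191.09 + $439.51 + $240.33 + $54.99 + $13.87 = $1113.16
Net pay = $3852.61 − $1113.16 = $2739.45

$2739.45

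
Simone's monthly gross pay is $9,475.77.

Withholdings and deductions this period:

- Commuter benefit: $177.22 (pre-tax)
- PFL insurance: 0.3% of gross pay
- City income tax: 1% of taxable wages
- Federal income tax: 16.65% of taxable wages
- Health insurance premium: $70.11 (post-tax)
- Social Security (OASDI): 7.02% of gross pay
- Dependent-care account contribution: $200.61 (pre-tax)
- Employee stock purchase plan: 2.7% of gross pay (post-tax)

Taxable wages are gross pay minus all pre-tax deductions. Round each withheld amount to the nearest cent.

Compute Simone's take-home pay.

Dependent-care account contribution: $200.61
Commuter benefit: $177.22
Pre-tax total = $200.61 + $177.22 = $377.83
Taxable wages = $9,475.77 − $377.83 = $9,097.94
City income tax: $9,097.94 × 0.01 = $90.98
Federal income tax: $9,097.94 × 0.1665 = $1,514.81
PFL insurance: $9,475.77 × 0.003 = $28.43
Social Security (OASDI): $9,475.77 × 0.0702 = $665.20
Health insurance premium: $70.11
Employee stock purchase plan: $9,475.77 × 0.027 = $255.85
Total deductions = $200.61 + $177.22 + $90.98 + $1,514.81 + $28.43 + $665.20 + $70.11 + $255.85 = $3,003.21
Net pay = $9,475.77 − $3,003.21 = $6,472.56

$6,472.56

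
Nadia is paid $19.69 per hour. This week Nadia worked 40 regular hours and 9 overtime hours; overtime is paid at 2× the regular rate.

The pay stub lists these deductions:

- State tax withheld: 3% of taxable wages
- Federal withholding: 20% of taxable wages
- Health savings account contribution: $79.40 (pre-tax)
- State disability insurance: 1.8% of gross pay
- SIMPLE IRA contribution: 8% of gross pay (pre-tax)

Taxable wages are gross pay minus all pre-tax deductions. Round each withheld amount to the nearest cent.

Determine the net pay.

$727.31

Regular pay: 40 × $19.69 = $787.60
Overtime pay: 9 × $19.69 × 2 = $354.42
Gross pay = $787.60 + $354.42 = $1142.02
Health savings account contribution: $79.40
SIMPLE IRA contribution: $1142.02 × 0.08 = $91.36
Pre-tax total = $79.40 + $91.36 = $170.76
Taxable wages = $1142.02 − $170.76 = $971.26
State tax withheld: $971.26 × 0.03 = $29.14
Federal withholding: $971.26 × 0.2 = $194.25
State disability insurance: $1142.02 × 0.018 = $20.56
Total deductions = $79.40 + $91.36 + $29.14 + $194.25 + $20.56 = $414.71
Net pay = $1142.02 − $414.71 = $727.31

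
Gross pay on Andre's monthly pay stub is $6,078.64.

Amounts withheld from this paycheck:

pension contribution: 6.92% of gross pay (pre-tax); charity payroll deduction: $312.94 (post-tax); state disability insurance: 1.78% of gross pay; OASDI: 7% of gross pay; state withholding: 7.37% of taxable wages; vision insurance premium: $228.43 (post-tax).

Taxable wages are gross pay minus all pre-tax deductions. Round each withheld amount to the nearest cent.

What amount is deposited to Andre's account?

$4,165.94

Pension contribution: $6,078.64 × 0.0692 = $420.64
Taxable wages = $6,078.64 − $420.64 = $5,658.00
State withholding: $5,658.00 × 0.0737 = $416.99
State disability insurance: $6,078.64 × 0.0178 = $108.20
OASDI: $6,078.64 × 0.07 = $425.50
Vision insurance premium: $228.43
Charity payroll deduction: $312.94
Total deductions = $420.64 + $416.99 + $108.20 + $425.50 + $228.43 + $312.94 = $1,912.70
Net pay = $6,078.64 − $1,912.70 = $4,165.94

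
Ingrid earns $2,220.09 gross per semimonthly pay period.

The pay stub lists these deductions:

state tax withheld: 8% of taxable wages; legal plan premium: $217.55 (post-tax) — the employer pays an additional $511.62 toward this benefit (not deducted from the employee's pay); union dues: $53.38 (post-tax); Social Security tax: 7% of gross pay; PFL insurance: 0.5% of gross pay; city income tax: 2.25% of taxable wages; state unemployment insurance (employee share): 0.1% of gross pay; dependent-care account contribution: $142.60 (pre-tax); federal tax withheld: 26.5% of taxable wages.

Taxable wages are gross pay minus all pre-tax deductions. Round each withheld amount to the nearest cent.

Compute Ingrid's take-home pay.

Dependent-care account contribution: $142.60
Taxable wages = $2,220.09 − $142.60 = $2,077.49
City income tax: $2,077.49 × 0.0225 = $46.74
Federal tax withheld: $2,077.49 × 0.265 = $550.53
State tax withheld: $2,077.49 × 0.08 = $166.20
Social Security tax: $2,220.09 × 0.07 = $155.41
PFL insurance: $2,220.09 × 0.005 = $11.10
State unemployment insurance (employee share): $2,220.09 × 0.001 = $2.22
Legal plan premium: $217.55
Union dues: $53.38
(Employer's $511.62 toward legal plan premium is not withheld from the employee.)
Total deductions = $142.60 + $46.74 + $550.53 + $166.20 + $155.41 + $11.10 + $2.22 + $217.55 + $53.38 = $1,345.73
Net pay = $2,220.09 − $1,345.73 = $874.36

$874.36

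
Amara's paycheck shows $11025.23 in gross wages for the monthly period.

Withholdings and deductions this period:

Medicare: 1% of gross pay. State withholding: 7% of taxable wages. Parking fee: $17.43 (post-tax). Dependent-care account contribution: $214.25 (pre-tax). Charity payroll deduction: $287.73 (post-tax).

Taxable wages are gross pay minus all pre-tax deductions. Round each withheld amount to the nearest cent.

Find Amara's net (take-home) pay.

$9638.80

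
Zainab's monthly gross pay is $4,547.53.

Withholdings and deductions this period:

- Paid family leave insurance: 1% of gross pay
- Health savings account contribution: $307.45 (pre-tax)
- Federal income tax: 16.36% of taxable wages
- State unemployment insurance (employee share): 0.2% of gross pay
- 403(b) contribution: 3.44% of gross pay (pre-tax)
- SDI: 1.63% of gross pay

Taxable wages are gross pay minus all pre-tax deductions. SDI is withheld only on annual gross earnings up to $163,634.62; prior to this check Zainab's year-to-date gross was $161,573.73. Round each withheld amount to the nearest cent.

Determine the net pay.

$3,327.39

403(b) contribution: $4,547.53 × 0.0344 = $156.44
Health savings account contribution: $307.45
Pre-tax total = $156.44 + $307.45 = $463.89
Taxable wages = $4,547.53 − $463.89 = $4,083.64
Federal income tax: $4,083.64 × 0.1636 = $668.08
SDI: only $163,634.62 − $161,573.73 = $2,060.89 of this check is subject → $2,060.89 × 0.0163 = $33.59
Paid family leave insurance: $4,547.53 × 0.01 = $45.48
State unemployment insurance (employee share): $4,547.53 × 0.002 = $9.10
Total deductions = $156.44 + $307.45 + $668.08 + $33.59 + $45.48 + $9.10 = $1,220.14
Net pay = $4,547.53 − $1,220.14 = $3,327.39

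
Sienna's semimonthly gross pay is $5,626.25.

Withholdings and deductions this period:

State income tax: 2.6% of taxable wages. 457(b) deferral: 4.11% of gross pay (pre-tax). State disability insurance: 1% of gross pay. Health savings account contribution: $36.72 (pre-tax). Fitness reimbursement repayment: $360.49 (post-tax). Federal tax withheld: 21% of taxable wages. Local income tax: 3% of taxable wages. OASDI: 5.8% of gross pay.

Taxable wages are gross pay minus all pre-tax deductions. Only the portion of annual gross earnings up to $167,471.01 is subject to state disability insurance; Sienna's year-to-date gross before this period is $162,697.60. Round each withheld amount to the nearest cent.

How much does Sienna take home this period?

457(b) deferral: $5,626.25 × 0.0411 = $231.24
Health savings account contribution: $36.72
Pre-tax total = $231.24 + $36.72 = $267.96
Taxable wages = $5,626.25 − $267.96 = $5,358.29
Local income tax: $5,358.29 × 0.03 = $160.75
Federal tax withheld: $5,358.29 × 0.21 = $1,125.24
State income tax: $5,358.29 × 0.026 = $139.32
State disability insurance: only $167,471.01 − $162,697.60 = $4,773.41 of this check is subject → $4,773.41 × 0.01 = $47.73
OASDI: $5,626.25 × 0.058 = $326.32
Fitness reimbursement repayment: $360.49
Total deductions = $231.24 + $36.72 + $160.75 + $1,125.24 + $139.32 + $47.73 + $326.32 + $360.49 = $2,427.81
Net pay = $5,626.25 − $2,427.81 = $3,198.44

$3,198.44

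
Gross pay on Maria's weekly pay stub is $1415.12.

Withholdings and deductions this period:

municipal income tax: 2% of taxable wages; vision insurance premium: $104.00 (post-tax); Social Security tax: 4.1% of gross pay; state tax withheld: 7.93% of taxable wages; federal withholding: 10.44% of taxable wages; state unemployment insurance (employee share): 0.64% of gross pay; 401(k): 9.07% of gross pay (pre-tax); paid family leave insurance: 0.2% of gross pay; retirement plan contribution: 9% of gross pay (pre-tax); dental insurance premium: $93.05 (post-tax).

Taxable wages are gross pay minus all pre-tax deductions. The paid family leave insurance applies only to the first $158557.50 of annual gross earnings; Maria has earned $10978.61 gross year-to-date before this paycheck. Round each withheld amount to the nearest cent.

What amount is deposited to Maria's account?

401(k): $1415.12 × 0.0907 = $128.35
Retirement plan contribution: $1415.12 × 0.09 = $127.36
Pre-tax total = $128.35 + $127.36 = $255.71
Taxable wages = $1415.12 − $255.71 = $1159.41
State tax withheld: $1159.41 × 0.0793 = $91.94
Federal withholding: $1159.41 × 0.1044 = $121.04
Municipal income tax: $1159.41 × 0.02 = $23.19
Social Security tax: $1415.12 × 0.041 = $58.02
Paid family leave insurance: cap not yet reached, full $1415.12 is subject → $1415.12 × 0.002 = $2.83
State unemployment insurance (employee share): $1415.12 × 0.0064 = $9.06
Vision insurance premium: $104.00
Dental insurance premium: $93.05
Total deductions = $128.35 + $127.36 + $91.94 + $121.04 + $23.19 + $58.02 + $2.83 + $9.06 + $104.00 + $93.05 = $758.84
Net pay = $1415.12 − $758.84 = $656.28

$656.28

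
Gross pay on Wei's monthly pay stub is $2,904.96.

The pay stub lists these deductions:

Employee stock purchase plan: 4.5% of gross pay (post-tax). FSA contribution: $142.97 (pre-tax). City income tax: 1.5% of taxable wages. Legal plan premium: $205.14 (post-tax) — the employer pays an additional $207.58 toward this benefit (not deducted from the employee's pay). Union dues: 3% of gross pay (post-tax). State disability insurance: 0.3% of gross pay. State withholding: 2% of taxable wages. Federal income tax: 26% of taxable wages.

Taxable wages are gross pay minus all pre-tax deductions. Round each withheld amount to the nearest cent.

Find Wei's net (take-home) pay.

$1,515.48

FSA contribution: $142.97
Taxable wages = $2,904.96 − $142.97 = $2,761.99
City income tax: $2,761.99 × 0.015 = $41.43
State withholding: $2,761.99 × 0.02 = $55.24
Federal income tax: $2,761.99 × 0.26 = $718.12
State disability insurance: $2,904.96 × 0.003 = $8.71
Union dues: $2,904.96 × 0.03 = $87.15
Employee stock purchase plan: $2,904.96 × 0.045 = $130.72
Legal plan premium: $205.14
(Employer's $207.58 toward legal plan premium is not withheld from the employee.)
Total deductions = $142.97 + $41.43 + $55.24 + $718.12 + $8.71 + $87.15 + $130.72 + $205.14 = $1,389.48
Net pay = $2,904.96 − $1,389.48 = $1,515.48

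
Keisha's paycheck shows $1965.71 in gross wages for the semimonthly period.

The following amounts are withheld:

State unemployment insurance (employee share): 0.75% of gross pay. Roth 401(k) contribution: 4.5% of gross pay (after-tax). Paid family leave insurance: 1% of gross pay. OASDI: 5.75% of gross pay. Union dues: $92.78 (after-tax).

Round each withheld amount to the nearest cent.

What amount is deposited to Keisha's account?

$1637.04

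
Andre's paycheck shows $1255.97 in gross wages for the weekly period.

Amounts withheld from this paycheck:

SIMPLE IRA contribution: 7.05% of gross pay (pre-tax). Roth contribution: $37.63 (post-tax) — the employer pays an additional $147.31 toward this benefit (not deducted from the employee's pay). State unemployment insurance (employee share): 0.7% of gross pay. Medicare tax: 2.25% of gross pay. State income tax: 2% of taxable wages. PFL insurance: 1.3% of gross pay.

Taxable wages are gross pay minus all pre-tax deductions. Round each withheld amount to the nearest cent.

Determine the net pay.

$1053.06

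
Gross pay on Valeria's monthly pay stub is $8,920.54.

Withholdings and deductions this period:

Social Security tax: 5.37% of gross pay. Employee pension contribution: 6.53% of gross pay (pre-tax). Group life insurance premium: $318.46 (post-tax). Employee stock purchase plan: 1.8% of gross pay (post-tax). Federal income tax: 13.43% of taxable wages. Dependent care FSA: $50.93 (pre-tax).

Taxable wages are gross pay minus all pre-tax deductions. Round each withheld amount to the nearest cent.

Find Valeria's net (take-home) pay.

$6,216.08

Employee pension contribution: $8,920.54 × 0.0653 = $582.51
Dependent care FSA: $50.93
Pre-tax total = $582.51 + $50.93 = $633.44
Taxable wages = $8,920.54 − $633.44 = $8,287.10
Federal income tax: $8,287.10 × 0.1343 = $1,112.96
Social Security tax: $8,920.54 × 0.0537 = $479.03
Employee stock purchase plan: $8,920.54 × 0.018 = $160.57
Group life insurance premium: $318.46
Total deductions = $582.51 + $50.93 + $1,112.96 + $479.03 + $160.57 + $318.46 = $2,704.46
Net pay = $8,920.54 − $2,704.46 = $6,216.08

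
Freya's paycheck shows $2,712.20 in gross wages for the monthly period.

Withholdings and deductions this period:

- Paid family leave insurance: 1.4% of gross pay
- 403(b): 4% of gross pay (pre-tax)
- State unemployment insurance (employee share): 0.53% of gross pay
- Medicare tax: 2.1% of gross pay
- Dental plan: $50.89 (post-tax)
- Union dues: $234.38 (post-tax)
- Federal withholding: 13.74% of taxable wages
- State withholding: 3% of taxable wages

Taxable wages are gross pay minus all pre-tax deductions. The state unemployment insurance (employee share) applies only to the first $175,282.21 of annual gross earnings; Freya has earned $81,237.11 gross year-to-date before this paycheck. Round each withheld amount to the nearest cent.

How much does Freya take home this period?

$1,773.28

403(b): $2,712.20 × 0.04 = $108.49
Taxable wages = $2,712.20 − $108.49 = $2,603.71
Federal withholding: $2,603.71 × 0.1374 = $357.75
State withholding: $2,603.71 × 0.03 = $78.11
State unemployment insurance (employee share): cap not yet reached, full $2,712.20 is subject → $2,712.20 × 0.0053 = $14.37
Medicare tax: $2,712.20 × 0.021 = $56.96
Paid family leave insurance: $2,712.20 × 0.014 = $37.97
Union dues: $234.38
Dental plan: $50.89
Total deductions = $108.49 + $357.75 + $78.11 + $14.37 + $56.96 + $37.97 + $234.38 + $50.89 = $938.92
Net pay = $2,712.20 − $938.92 = $1,773.28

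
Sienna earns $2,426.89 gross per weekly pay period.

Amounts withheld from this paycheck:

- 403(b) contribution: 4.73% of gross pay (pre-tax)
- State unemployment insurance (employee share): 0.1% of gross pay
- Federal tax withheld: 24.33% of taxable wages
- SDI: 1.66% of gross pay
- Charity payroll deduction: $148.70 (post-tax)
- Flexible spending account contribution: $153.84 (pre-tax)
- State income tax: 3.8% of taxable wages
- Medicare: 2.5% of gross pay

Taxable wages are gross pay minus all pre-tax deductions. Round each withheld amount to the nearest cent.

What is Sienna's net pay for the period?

Flexible spending account contribution: $153.84
403(b) contribution: $2,426.89 × 0.0473 = $114.79
Pre-tax total = $153.84 + $114.79 = $268.63
Taxable wages = $2,426.89 − $268.63 = $2,158.26
Federal tax withheld: $2,158.26 × 0.2433 = $525.10
State income tax: $2,158.26 × 0.038 = $82.01
State unemployment insurance (employee share): $2,426.89 × 0.001 = $2.43
SDI: $2,426.89 × 0.0166 = $40.29
Medicare: $2,426.89 × 0.025 = $60.67
Charity payroll deduction: $148.70
Total deductions = $153.84 + $114.79 + $525.10 + $82.01 + $2.43 + $40.29 + $60.67 + $148.70 = $1,127.83
Net pay = $2,426.89 − $1,127.83 = $1,299.06

$1,299.06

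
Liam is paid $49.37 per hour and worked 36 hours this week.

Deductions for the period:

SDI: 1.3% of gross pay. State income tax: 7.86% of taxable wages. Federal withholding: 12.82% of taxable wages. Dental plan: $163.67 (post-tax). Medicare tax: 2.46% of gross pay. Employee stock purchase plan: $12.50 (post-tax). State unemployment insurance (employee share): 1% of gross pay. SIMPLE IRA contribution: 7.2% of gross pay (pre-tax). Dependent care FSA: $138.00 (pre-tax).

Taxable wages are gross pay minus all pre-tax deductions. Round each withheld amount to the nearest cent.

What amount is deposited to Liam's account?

Gross pay: 36 × $49.37 = $1777.32
SIMPLE IRA contribution: $1777.32 × 0.072 = $127.97
Dependent care FSA: $138.00
Pre-tax total = $127.97 + $138.00 = $265.97
Taxable wages = $1777.32 − $265.97 = $1511.35
Federal withholding: $1511.35 × 0.1282 = $193.76
State income tax: $1511.35 × 0.0786 = $118.79
SDI: $1777.32 × 0.013 = $23.11
Medicare tax: $1777.32 × 0.0246 = $43.72
State unemployment insurance (employee share): $1777.32 × 0.01 = $17.77
Dental plan: $163.67
Employee stock purchase plan: $12.50
Total deductions = $127.97 + $138.00 + $193.76 + $118.79 + $23.11 + $43.72 + $17.77 + $163.67 + $12.50 = $839.29
Net pay = $1777.32 − $839.29 = $938.03

$938.03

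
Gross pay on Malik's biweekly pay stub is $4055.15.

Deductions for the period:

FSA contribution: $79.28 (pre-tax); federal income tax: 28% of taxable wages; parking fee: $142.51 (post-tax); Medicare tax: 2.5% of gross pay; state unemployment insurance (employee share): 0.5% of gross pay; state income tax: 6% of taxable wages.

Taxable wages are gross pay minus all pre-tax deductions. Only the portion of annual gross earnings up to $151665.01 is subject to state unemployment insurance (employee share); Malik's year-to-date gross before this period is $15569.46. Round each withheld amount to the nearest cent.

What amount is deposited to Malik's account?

FSA contribution: $79.28
Taxable wages = $4055.15 − $79.28 = $3975.87
State income tax: $3975.87 × 0.06 = $238.55
Federal income tax: $3975.87 × 0.28 = $1113.24
Medicare tax: $4055.15 × 0.025 = $101.38
State unemployment insurance (employee share): cap not yet reached, full $4055.15 is subject → $4055.15 × 0.005 = $20.28
Parking fee: $142.51
Total deductions = $79.28 + $238.55 + $1113.24 + $101.38 + $20.28 + $142.51 = $1695.24
Net pay = $4055.15 − $1695.24 = $2359.91

$2359.91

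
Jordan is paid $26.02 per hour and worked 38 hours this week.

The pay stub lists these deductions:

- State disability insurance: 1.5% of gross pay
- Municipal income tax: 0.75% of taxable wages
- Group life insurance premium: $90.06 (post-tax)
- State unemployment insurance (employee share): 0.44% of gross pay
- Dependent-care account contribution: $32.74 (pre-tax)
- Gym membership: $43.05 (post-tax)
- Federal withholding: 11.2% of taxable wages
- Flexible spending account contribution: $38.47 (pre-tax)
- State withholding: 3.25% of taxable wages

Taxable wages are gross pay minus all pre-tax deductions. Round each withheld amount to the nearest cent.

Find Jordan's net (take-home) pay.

$625.79

Gross pay: 38 × $26.02 = $988.76
Dependent-care account contribution: $32.74
Flexible spending account contribution: $38.47
Pre-tax total = $32.74 + $38.47 = $71.21
Taxable wages = $988.76 − $71.21 = $917.55
Federal withholding: $917.55 × 0.112 = $102.77
State withholding: $917.55 × 0.0325 = $29.82
Municipal income tax: $917.55 × 0.0075 = $6.88
State unemployment insurance (employee share): $988.76 × 0.0044 = $4.35
State disability insurance: $988.76 × 0.015 = $14.83
Gym membership: $43.05
Group life insurance premium: $90.06
Total deductions = $32.74 + $38.47 + $102.77 + $29.82 + $6.88 + $4.35 + $14.83 + $43.05 + $90.06 = $362.97
Net pay = $988.76 − $362.97 = $625.79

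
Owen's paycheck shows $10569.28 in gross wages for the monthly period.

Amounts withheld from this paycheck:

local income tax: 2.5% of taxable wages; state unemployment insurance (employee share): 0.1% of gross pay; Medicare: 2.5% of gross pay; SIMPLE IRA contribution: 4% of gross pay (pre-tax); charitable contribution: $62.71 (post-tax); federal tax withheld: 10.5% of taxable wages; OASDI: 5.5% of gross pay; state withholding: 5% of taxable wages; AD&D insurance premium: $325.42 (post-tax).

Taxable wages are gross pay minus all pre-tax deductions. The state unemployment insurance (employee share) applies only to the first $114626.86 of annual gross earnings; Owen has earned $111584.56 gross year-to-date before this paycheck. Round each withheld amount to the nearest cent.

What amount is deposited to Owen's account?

$7083.43

SIMPLE IRA contribution: $10569.28 × 0.04 = $422.77
Taxable wages = $10569.28 − $422.77 = $10146.51
Federal tax withheld: $10146.51 × 0.105 = $1065.38
State withholding: $10146.51 × 0.05 = $507.33
Local income tax: $10146.51 × 0.025 = $253.66
Medicare: $10569.28 × 0.025 = $264.23
State unemployment insurance (employee share): only $114626.86 − $111584.56 = $3042.30 of this check is subject → $3042.30 × 0.001 = $3.04
OASDI: $10569.28 × 0.055 = $581.31
Charitable contribution: $62.71
AD&D insurance premium: $325.42
Total deductions = $422.77 + $1065.38 + $507.33 + $253.66 + $264.23 + $3.04 + $581.31 + $62.71 + $325.42 = $3485.85
Net pay = $10569.28 − $3485.85 = $7083.43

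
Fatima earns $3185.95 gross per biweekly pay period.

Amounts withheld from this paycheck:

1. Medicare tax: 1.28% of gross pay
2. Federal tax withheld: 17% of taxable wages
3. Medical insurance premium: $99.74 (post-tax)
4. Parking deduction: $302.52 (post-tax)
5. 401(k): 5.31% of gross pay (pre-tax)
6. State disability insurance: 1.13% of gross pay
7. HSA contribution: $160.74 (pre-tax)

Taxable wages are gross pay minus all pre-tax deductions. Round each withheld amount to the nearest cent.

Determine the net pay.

$1891.47

401(k): $3185.95 × 0.0531 = $169.17
HSA contribution: $160.74
Pre-tax total = $169.17 + $160.74 = $329.91
Taxable wages = $3185.95 − $329.91 = $2856.04
Federal tax withheld: $2856.04 × 0.17 = $485.53
State disability insurance: $3185.95 × 0.0113 = $36.00
Medicare tax: $3185.95 × 0.0128 = $40.78
Parking deduction: $302.52
Medical insurance premium: $99.74
Total deductions = $169.17 + $160.74 + $485.53 + $36.00 + $40.78 + $302.52 + $99.74 = $1294.48
Net pay = $3185.95 − $1294.48 = $1891.47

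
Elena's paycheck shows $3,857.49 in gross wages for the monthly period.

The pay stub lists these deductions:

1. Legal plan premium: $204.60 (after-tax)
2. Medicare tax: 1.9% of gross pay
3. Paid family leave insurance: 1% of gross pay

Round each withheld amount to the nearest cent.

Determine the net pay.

$3,541.03

Paid family leave insurance: $3,857.49 × 0.01 = $38.57
Medicare tax: $3,857.49 × 0.019 = $73.29
Legal plan premium: $204.60
Total deductions = $38.57 + $73.29 + $204.60 = $316.46
Net pay = $3,857.49 − $316.46 = $3,541.03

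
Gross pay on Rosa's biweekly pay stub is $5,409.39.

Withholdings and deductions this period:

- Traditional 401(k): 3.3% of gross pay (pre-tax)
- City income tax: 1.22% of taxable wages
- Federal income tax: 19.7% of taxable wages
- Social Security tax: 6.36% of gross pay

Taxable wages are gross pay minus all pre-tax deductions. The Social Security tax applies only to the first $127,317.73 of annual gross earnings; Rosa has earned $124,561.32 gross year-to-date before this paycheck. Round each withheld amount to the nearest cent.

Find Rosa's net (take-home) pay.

$3,961.27

Traditional 401(k): $5,409.39 × 0.033 = $178.51
Taxable wages = $5,409.39 − $178.51 = $5,230.88
Federal income tax: $5,230.88 × 0.197 = $1,030.48
City income tax: $5,230.88 × 0.0122 = $63.82
Social Security tax: only $127,317.73 − $124,561.32 = $2,756.41 of this check is subject → $2,756.41 × 0.0636 = $175.31
Total deductions = $178.51 + $1,030.48 + $63.82 + $175.31 = $1,448.12
Net pay = $5,409.39 − $1,448.12 = $3,961.27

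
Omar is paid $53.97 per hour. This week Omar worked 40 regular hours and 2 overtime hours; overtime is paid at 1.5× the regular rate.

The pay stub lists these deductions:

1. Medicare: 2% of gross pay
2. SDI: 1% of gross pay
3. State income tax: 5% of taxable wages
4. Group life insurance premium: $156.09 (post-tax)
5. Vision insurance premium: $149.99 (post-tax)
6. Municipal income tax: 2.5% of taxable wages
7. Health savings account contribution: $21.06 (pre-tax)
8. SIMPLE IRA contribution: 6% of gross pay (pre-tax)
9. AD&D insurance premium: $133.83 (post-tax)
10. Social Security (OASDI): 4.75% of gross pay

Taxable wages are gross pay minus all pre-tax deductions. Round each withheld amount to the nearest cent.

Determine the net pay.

$1378.62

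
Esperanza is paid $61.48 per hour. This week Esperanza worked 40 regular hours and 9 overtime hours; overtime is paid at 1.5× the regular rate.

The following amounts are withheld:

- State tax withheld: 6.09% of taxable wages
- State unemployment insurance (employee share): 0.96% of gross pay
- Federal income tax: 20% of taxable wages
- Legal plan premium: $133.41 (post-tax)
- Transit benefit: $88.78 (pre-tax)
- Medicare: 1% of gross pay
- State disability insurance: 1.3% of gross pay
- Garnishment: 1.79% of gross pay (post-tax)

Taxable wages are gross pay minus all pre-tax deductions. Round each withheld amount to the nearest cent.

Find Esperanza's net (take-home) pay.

Regular pay: 40 × $61.48 = $2,459.20
Overtime pay: 9 × $61.48 × 1.5 = $829.98
Gross pay = $2,459.20 + $829.98 = $3,289.18
Transit benefit: $88.78
Taxable wages = $3,289.18 − $88.78 = $3,200.40
State tax withheld: $3,200.40 × 0.0609 = $194.90
Federal income tax: $3,200.40 × 0.2 = $640.08
State unemployment insurance (employee share): $3,289.18 × 0.0096 = $31.58
State disability insurance: $3,289.18 × 0.013 = $42.76
Medicare: $3,289.18 × 0.01 = $32.89
Legal plan premium: $133.41
Garnishment: $3,289.18 × 0.0179 = $58.88
Total deductions = $88.78 + $194.90 + $640.08 + $31.58 + $42.76 + $32.89 + $133.41 + $58.88 = $1,223.28
Net pay = $3,289.18 − $1,223.28 = $2,065.90

$2,065.90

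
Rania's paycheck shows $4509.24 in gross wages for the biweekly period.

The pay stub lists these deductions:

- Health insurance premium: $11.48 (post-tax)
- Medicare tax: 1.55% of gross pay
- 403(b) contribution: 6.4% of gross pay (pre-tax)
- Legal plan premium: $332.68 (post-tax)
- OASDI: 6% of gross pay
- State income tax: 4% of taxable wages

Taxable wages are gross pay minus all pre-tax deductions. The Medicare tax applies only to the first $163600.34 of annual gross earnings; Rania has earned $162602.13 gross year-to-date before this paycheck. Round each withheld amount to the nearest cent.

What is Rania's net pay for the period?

403(b) contribution: $4509.24 × 0.064 = $288.59
Taxable wages = $4509.24 − $288.59 = $4220.65
State income tax: $4220.65 × 0.04 = $168.83
Medicare tax: only $163600.34 − $162602.13 = $998.21 of this check is subject → $998.21 × 0.0155 = $15.47
OASDI: $4509.24 × 0.06 = $270.55
Legal plan premium: $332.68
Health insurance premium: $11.48
Total deductions = $288.59 + $168.83 + $15.47 + $270.55 + $332.68 + $11.48 = $1087.60
Net pay = $4509.24 − $1087.60 = $3421.64

$3421.64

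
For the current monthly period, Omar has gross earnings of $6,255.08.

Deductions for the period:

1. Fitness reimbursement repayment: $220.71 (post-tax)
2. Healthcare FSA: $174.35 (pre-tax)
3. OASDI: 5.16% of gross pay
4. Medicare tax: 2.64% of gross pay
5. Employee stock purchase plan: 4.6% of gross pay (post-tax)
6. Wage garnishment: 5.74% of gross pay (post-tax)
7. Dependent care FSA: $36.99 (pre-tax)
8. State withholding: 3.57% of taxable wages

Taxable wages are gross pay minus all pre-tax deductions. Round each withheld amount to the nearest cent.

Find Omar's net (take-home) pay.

$4,472.61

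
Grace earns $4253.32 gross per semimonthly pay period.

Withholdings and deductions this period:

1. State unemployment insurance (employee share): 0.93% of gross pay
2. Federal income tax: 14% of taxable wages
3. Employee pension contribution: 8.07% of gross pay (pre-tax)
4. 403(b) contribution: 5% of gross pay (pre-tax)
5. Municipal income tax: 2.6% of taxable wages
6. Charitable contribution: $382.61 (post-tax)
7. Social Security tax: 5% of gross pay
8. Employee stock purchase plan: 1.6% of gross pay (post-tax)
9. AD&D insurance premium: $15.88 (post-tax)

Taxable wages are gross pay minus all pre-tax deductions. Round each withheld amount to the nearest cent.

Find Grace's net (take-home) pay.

$2364.87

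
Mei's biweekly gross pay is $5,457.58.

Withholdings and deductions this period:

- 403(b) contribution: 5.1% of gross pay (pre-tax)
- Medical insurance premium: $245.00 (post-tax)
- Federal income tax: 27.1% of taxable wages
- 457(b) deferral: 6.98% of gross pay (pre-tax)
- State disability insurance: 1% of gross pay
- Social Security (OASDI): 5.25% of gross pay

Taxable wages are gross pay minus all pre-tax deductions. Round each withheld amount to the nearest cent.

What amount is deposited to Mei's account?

$2,911.86

403(b) contribution: $5,457.58 × 0.051 = $278.34
457(b) deferral: $5,457.58 × 0.0698 = $380.94
Pre-tax total = $278.34 + $380.94 = $659.28
Taxable wages = $5,457.58 − $659.28 = $4,798.30
Federal income tax: $4,798.30 × 0.271 = $1,300.34
State disability insurance: $5,457.58 × 0.01 = $54.58
Social Security (OASDI): $5,457.58 × 0.0525 = $286.52
Medical insurance premium: $245.00
Total deductions = $278.34 + $380.94 + $1,300.34 + $54.58 + $286.52 + $245.00 = $2,545.72
Net pay = $5,457.58 − $2,545.72 = $2,911.86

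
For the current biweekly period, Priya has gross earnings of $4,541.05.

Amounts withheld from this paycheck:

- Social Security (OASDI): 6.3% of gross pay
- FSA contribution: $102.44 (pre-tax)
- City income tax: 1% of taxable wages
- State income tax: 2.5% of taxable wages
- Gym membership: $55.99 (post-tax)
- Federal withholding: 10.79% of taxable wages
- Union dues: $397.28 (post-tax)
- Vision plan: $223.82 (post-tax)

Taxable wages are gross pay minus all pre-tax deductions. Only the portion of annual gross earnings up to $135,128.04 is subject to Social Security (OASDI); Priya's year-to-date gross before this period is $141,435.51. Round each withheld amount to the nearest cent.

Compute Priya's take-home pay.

FSA contribution: $102.44
Taxable wages = $4,541.05 − $102.44 = $4,438.61
City income tax: $4,438.61 × 0.01 = $44.39
State income tax: $4,438.61 × 0.025 = $110.97
Federal withholding: $4,438.61 × 0.1079 = $478.93
Social Security (OASDI): annual cap $135,128.04 already reached (YTD $141,435.51), so $0.00
Gym membership: $55.99
Union dues: $397.28
Vision plan: $223.82
Total deductions = $102.44 + $44.39 + $110.97 + $478.93 + $0.00 + $55.99 + $397.28 + $223.82 = $1,413.82
Net pay = $4,541.05 − $1,413.82 = $3,127.23

$3,127.23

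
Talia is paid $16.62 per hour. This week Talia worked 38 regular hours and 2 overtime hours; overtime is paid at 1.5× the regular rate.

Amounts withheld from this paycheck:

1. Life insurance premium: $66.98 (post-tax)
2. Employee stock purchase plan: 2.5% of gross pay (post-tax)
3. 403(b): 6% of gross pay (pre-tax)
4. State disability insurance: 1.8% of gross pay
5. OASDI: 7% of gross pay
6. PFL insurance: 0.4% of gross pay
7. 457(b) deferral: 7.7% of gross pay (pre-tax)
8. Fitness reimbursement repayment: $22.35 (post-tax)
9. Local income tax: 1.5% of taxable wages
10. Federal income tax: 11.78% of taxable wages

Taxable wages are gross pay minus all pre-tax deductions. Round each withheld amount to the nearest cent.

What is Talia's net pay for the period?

Regular pay: 38 × $16.62 = $631.56
Overtime pay: 2 × $16.62 × 1.5 = $49.86
Gross pay = $631.56 + $49.86 = $681.42
457(b) deferral: $681.42 × 0.077 = $52.47
403(b): $681.42 × 0.06 = $40.89
Pre-tax total = $52.47 + $40.89 = $93.36
Taxable wages = $681.42 − $93.36 = $588.06
Federal income tax: $588.06 × 0.1178 = $69.27
Local income tax: $588.06 × 0.015 = $8.82
PFL insurance: $681.42 × 0.004 = $2.73
State disability insurance: $681.42 × 0.018 = $12.27
OASDI: $681.42 × 0.07 = $47.70
Employee stock purchase plan: $681.42 × 0.025 = $17.04
Life insurance premium: $66.98
Fitness reimbursement repayment: $22.35
Total deductions = $52.47 + $40.89 + $69.27 + $8.82 + $2.73 + $12.27 + $47.70 + $17.04 + $66.98 + $22.35 = $340.52
Net pay = $681.42 − $340.52 = $340.90

$340.90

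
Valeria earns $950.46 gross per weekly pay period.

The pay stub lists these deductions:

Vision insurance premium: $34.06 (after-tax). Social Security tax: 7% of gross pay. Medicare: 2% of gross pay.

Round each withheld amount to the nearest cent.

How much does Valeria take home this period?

Social Security tax: $950.46 × 0.07 = $66.53
Medicare: $950.46 × 0.02 = $19.01
Vision insurance premium: $34.06
Total deductions = $66.53 + $19.01 + $34.06 = $119.60
Net pay = $950.46 − $119.60 = $830.86

$830.86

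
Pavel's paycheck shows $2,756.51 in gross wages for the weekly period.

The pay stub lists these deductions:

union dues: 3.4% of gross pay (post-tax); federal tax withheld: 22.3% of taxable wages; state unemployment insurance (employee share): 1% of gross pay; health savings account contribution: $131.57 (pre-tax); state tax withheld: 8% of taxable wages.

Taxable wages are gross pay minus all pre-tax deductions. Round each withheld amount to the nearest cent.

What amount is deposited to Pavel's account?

Health savings account contribution: $131.57
Taxable wages = $2,756.51 − $131.57 = $2,624.94
State tax withheld: $2,624.94 × 0.08 = $210.00
Federal tax withheld: $2,624.94 × 0.223 = $585.36
State unemployment insurance (employee share): $2,756.51 × 0.01 = $27.57
Union dues: $2,756.51 × 0.034 = $93.72
Total deductions = $131.57 + $210.00 + $585.36 + $27.57 + $93.72 = $1,048.22
Net pay = $2,756.51 − $1,048.22 = $1,708.29

$1,708.29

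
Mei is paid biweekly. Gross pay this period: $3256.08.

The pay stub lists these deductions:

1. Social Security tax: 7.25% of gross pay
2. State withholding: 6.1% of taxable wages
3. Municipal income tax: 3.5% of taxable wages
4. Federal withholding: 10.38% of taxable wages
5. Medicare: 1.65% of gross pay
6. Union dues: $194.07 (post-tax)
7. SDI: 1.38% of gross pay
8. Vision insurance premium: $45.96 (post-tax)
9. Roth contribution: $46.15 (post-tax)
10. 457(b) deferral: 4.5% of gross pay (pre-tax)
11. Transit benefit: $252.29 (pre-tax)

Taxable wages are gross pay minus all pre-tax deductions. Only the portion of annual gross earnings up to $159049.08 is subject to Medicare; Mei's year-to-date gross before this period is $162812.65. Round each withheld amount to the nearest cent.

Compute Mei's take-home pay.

$1719.22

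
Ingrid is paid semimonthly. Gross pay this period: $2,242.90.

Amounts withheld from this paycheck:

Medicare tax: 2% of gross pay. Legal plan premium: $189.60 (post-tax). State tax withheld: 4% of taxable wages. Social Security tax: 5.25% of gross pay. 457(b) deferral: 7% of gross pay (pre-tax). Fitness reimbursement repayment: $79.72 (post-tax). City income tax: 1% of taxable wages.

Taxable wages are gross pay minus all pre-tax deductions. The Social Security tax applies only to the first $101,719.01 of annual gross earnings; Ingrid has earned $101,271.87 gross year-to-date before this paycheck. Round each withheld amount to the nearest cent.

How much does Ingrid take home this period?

457(b) deferral: $2,242.90 × 0.07 = $157.00
Taxable wages = $2,242.90 − $157.00 = $2,085.90
State tax withheld: $2,085.90 × 0.04 = $83.44
City income tax: $2,085.90 × 0.01 = $20.86
Medicare tax: $2,242.90 × 0.02 = $44.86
Social Security tax: only $101,719.01 − $101,271.87 = $447.14 of this check is subject → $447.14 × 0.0525 = $23.47
Legal plan premium: $189.60
Fitness reimbursement repayment: $79.72
Total deductions = $157.00 + $83.44 + $20.86 + $44.86 + $23.47 + $189.60 + $79.72 = $598.95
Net pay = $2,242.90 − $598.95 = $1,643.95

$1,643.95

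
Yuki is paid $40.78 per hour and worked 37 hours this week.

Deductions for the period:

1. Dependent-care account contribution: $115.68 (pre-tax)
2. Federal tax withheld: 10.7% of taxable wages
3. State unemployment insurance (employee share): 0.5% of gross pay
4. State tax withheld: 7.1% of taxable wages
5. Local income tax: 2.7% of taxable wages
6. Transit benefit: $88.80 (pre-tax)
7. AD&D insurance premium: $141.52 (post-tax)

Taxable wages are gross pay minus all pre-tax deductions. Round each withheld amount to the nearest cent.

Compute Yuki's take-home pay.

Gross pay: 37 × $40.78 = $1,508.86
Dependent-care account contribution: $115.68
Transit benefit: $88.80
Pre-tax total = $115.68 + $88.80 = $204.48
Taxable wages = $1,508.86 − $204.48 = $1,304.38
Local income tax: $1,304.38 × 0.027 = $35.22
State tax withheld: $1,304.38 × 0.071 = $92.61
Federal tax withheld: $1,304.38 × 0.107 = $139.57
State unemployment insurance (employee share): $1,508.86 × 0.005 = $7.54
AD&D insurance premium: $141.52
Total deductions = $115.68 + $88.80 + $35.22 + $92.61 + $139.57 + $7.54 + $141.52 = $620.94
Net pay = $1,508.86 − $620.94 = $887.92

$887.92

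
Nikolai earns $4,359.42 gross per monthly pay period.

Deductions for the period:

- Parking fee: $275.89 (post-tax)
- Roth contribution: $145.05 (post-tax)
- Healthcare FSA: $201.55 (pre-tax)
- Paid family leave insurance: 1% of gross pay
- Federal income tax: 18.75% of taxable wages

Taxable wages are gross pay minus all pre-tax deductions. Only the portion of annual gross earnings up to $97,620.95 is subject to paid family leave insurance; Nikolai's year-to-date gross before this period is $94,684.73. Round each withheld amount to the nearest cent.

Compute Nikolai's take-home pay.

$2,927.97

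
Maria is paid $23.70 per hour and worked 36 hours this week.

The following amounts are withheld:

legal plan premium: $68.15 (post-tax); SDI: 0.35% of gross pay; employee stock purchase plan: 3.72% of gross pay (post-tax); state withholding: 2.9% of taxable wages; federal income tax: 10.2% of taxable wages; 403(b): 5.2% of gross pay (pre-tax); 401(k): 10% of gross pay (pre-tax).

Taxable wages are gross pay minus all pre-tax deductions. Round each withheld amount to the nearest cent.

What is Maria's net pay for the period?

$525.85

Gross pay: 36 × $23.70 = $853.20
401(k): $853.20 × 0.1 = $85.32
403(b): $853.20 × 0.052 = $44.37
Pre-tax total = $85.32 + $44.37 = $129.69
Taxable wages = $853.20 − $129.69 = $723.51
Federal income tax: $723.51 × 0.102 = $73.80
State withholding: $723.51 × 0.029 = $20.98
SDI: $853.20 × 0.0035 = $2.99
Legal plan premium: $68.15
Employee stock purchase plan: $853.20 × 0.0372 = $31.74
Total deductions = $85.32 + $44.37 + $73.80 + $20.98 + $2.99 + $68.15 + $31.74 = $327.35
Net pay = $853.20 − $327.35 = $525.85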